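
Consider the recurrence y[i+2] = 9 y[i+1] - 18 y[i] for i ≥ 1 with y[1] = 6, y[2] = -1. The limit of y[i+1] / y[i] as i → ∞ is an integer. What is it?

The characteristic equation is r^2 - 9r + 18 = 0, which factors as (r - 6)(r - 3) = 0.
So the roots are 6 and 3. Since |6| > |3| and the coefficient of 6^i is non-zero, the ratio tends to 6.

6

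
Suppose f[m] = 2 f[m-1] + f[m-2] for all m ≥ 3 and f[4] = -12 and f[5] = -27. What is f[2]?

Rearranging, f[m-2] = f[m] - 2 f[m-1].
f[3] = -27 - 2·(-12) = -3
f[2] = -12 - 2·(-3) = -6

-6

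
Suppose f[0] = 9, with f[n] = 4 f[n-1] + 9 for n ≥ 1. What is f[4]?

3069

f[1] = 4·9 + 9 = 45
f[2] = 4·45 + 9 = 189
f[3] = 4·189 + 9 = 765
f[4] = 4·765 + 9 = 3069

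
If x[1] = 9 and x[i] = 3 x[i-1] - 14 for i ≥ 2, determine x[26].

1694577218893

The fixed point is -14/(1 - 3) = 7, so x[i] - 7 = 3(x[i-1] - 7).
Hence x[i] = 2·3^{i-1} + 7.
x[26] = 2·3^{25} + 7 = 2·847288609443 + 7 = 1694577218893.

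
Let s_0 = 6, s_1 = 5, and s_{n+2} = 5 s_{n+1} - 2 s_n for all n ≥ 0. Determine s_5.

1135

s_2 = 5(5) - 2(6) = 13
s_3 = 5(13) - 2(5) = 55
s_4 = 5(55) - 2(13) = 249
s_5 = 5(249) - 2(55) = 1135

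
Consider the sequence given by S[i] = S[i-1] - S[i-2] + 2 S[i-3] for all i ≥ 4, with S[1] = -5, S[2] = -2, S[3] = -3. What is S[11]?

-68

S[4] = (-3) - (-2) + 2*(-5) = -11
S[5] = (-11) - (-3) + 2*(-2) = -12
S[6] = (-12) - (-11) + 2*(-3) = -7
S[7] = (-7) - (-12) + 2*(-11) = -17
S[8] = (-17) - (-7) + 2*(-12) = -34
S[9] = (-34) - (-17) + 2*(-7) = -31
S[10] = (-31) - (-34) + 2*(-17) = -31
S[11] = (-31) - (-31) + 2*(-34) = -68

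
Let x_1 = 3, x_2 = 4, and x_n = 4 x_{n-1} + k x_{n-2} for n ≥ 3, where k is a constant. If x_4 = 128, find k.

x_3 = 16 + 3k
x_4 = 64 + 16k
So 64 + 16k = 128, giving k = 4.

4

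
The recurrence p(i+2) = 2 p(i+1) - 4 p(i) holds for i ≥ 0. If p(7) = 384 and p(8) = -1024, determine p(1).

6

Rearranging, p(i-2) = (p(i) - 2 p(i-1)) / -4.
p(6) = (-1024 - 2(384)) / -4 = -1792/-4 = 448
p(5) = (384 - 2(448)) / -4 = -512/-4 = 128
p(4) = (448 - 2(128)) / -4 = 192/-4 = -48
p(3) = (128 - 2(-48)) / -4 = 224/-4 = -56
p(2) = (-48 - 2(-56)) / -4 = 64/-4 = -16
p(1) = (-56 - 2(-16)) / -4 = -24/-4 = 6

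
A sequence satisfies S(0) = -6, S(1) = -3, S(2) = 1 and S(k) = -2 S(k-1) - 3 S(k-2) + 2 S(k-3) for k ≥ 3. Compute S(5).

S(3) = -2·1 - 3·(-3) + 2·(-6) = -5
S(4) = -2·(-5) - 3·1 + 2·(-3) = 1
S(5) = -2·1 - 3·(-5) + 2·1 = 15

15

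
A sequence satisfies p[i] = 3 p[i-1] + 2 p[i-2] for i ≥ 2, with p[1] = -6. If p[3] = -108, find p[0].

Let p[0] = x.
p[2] = -18 + 2x
p[3] = -66 + 6x
So -66 + 6x = -108, giving x = -7.

-7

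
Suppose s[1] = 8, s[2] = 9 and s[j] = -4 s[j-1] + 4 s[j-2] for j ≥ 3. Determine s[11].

s[3] = -4(9) + 4(8) = -4
s[4] = -4(-4) + 4(9) = 52
s[5] = -4(52) + 4(-4) = -224
s[6] = -4(-224) + 4(52) = 1104
s[7] = -4(1104) + 4(-224) = -5312
s[8] = -4(-5312) + 4(1104) = 25664
s[9] = -4(25664) + 4(-5312) = -123904
s[10] = -4(-123904) + 4(25664) = 598272
s[11] = -4(598272) + 4(-123904) = -2888704

-2888704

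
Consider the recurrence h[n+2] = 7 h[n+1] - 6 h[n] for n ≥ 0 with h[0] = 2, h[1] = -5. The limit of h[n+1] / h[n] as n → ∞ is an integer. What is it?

The characteristic equation is r^2 - 7r + 6 = 0, which factors as (r - 6)(r - 1) = 0.
So the roots are 6 and 1. Since |6| > |1| and the coefficient of 6^n is non-zero, the ratio tends to 6.

6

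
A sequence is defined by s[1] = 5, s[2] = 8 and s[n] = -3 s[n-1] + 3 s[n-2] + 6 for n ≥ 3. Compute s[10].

98583

s[3] = -3(8) + 3(5) + 6 = -3
s[4] = -3(-3) + 3(8) + 6 = 39
s[5] = -3(39) + 3(-3) + 6 = -120
s[6] = -3(-120) + 3(39) + 6 = 483
s[7] = -3(483) + 3(-120) + 6 = -1803
s[8] = -3(-1803) + 3(483) + 6 = 6864
s[9] = -3(6864) + 3(-1803) + 6 = -25995
s[10] = -3(-25995) + 3(6864) + 6 = 98583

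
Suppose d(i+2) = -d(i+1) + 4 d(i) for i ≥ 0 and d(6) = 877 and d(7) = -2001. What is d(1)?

-1

Rearranging, d(i-2) = (d(i) + d(i-1)) / 4.
d(5) = (-2001 + 877) / 4 = -1124/4 = -281
d(4) = (877 + (-281)) / 4 = 596/4 = 149
d(3) = (-281 + 149) / 4 = -132/4 = -33
d(2) = (149 + (-33)) / 4 = 116/4 = 29
d(1) = (-33 + 29) / 4 = -4/4 = -1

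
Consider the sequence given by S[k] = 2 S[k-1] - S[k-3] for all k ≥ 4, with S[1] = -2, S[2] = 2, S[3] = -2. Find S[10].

-82

S[4] = 2*(-2) - (-2) = -2
S[5] = 2*(-2) - 2 = -6
S[6] = 2*(-6) - (-2) = -10
S[7] = 2*(-10) - (-2) = -18
S[8] = 2*(-18) - (-6) = -30
S[9] = 2*(-30) - (-10) = -50
S[10] = 2*(-50) - (-18) = -82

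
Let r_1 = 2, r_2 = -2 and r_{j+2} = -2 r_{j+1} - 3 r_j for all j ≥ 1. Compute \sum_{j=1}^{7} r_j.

r_3 = -2(-2) - 3(2) = -2
r_4 = -2(-2) - 3(-2) = 10
r_5 = -2(10) - 3(-2) = -14
r_6 = -2(-14) - 3(10) = -2
r_7 = -2(-2) - 3(-14) = 46
Sum = 2 + (-2) + (-2) + 10 + (-14) + (-2) + 46 = 38

38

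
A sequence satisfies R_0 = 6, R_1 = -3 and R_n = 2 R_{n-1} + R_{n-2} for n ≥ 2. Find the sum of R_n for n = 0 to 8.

-354

R_2 = 2·(-3) + 6 = 0
R_3 = 2·0 + (-3) = -3
R_4 = 2·(-3) + 0 = -6
R_5 = 2·(-6) + (-3) = -15
R_6 = 2·(-15) + (-6) = -36
R_7 = 2·(-36) + (-15) = -87
R_8 = 2·(-87) + (-36) = -210
Sum = 6 + (-3) + 0 + (-3) + (-6) + (-15) + (-36) + (-87) + (-210) = -354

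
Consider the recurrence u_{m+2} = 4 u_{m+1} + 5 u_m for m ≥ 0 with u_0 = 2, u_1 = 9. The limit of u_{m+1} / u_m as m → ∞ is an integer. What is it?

5

The characteristic equation is r^2 - 4r - 5 = 0, which factors as (r - 5)(r + 1) = 0.
So the roots are 5 and -1. Since |5| > |-1| and the coefficient of 5^m is non-zero, the ratio tends to 5.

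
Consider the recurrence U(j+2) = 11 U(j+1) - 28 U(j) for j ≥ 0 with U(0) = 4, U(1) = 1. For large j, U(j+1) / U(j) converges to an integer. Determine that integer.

7

The characteristic equation is r^2 - 11r + 28 = 0, which factors as (r - 7)(r - 4) = 0.
So the roots are 7 and 4. Since |7| > |4| and the coefficient of 7^j is non-zero, the ratio tends to 7.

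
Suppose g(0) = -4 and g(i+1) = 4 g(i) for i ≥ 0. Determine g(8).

g(1) = 4·(-4) = -16
g(2) = 4·(-16) = -64
g(3) = 4·(-64) = -256
g(4) = 4·(-256) = -1024
g(5) = 4·(-1024) = -4096
g(6) = 4·(-4096) = -16384
g(7) = 4·(-16384) = -65536
g(8) = 4·(-65536) = -262144

-262144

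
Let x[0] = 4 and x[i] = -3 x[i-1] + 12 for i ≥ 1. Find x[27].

-7625597484984

The fixed point is 12/(1 + 3) = 3, so x[i] - 3 = -3(x[i-1] - 3).
Hence x[i] = 1·(-3)^i + 3.
x[27] = 1·(-3)^{27} + 3 = 1·-7625597484987 + 3 = -7625597484984.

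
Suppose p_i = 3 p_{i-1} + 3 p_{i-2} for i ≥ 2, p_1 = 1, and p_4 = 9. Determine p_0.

-1

Let p_0 = z.
p_2 = 3 + 3z
p_3 = 12 + 9z
p_4 = 45 + 36z
So 45 + 36z = 9, giving z = -1.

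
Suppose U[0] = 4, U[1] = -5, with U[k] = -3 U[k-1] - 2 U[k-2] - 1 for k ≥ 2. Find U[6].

46

U[2] = -3·(-5) - 2·4 - 1 = 6
U[3] = -3·6 - 2·(-5) - 1 = -9
U[4] = -3·(-9) - 2·6 - 1 = 14
U[5] = -3·14 - 2·(-9) - 1 = -25
U[6] = -3·(-25) - 2·14 - 1 = 46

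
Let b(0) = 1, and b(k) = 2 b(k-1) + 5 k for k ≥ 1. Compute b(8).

b(1) = 2*1 + 5 = 7
b(2) = 2*7 + 10 = 24
b(3) = 2*24 + 15 = 63
b(4) = 2*63 + 20 = 146
b(5) = 2*146 + 25 = 317
b(6) = 2*317 + 30 = 664
b(7) = 2*664 + 35 = 1363
b(8) = 2*1363 + 40 = 2766

2766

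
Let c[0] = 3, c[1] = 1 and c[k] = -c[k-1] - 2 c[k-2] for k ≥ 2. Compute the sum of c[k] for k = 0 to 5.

c[2] = -1 - 2*3 = -7
c[3] = -(-7) - 2*1 = 5
c[4] = -5 - 2*(-7) = 9
c[5] = -9 - 2*5 = -19
Sum = 3 + 1 + (-7) + 5 + 9 + (-19) = -8

-8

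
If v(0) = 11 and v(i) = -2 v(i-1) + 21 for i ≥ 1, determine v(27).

-536870905

The fixed point is 21/(1 + 2) = 7, so v(i) - 7 = -2(v(i-1) - 7).
Hence v(i) = 4·(-2)^i + 7.
v(27) = 4·(-2)^{27} + 7 = 4·-134217728 + 7 = -536870905.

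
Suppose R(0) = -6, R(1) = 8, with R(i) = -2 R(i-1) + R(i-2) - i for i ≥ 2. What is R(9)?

10816

R(2) = -2·8 + (-6) - 2 = -24
R(3) = -2·(-24) + 8 - 3 = 53
R(4) = -2·53 + (-24) - 4 = -134
R(5) = -2·(-134) + 53 - 5 = 316
R(6) = -2·316 + (-134) - 6 = -772
R(7) = -2·(-772) + 316 - 7 = 1853
R(8) = -2·1853 + (-772) - 8 = -4486
R(9) = -2·(-4486) + 1853 - 9 = 10816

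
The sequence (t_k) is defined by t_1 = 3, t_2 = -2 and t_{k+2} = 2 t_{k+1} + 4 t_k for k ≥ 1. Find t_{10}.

14848

t_3 = 2*(-2) + 4*3 = 8
t_4 = 2*8 + 4*(-2) = 8
t_5 = 2*8 + 4*8 = 48
t_6 = 2*48 + 4*8 = 128
t_7 = 2*128 + 4*48 = 448
t_8 = 2*448 + 4*128 = 1408
t_9 = 2*1408 + 4*448 = 4608
t_{10} = 2*4608 + 4*1408 = 14848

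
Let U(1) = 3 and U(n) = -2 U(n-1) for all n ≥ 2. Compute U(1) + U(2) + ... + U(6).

-63

U(2) = -2(3) = -6
U(3) = -2(-6) = 12
U(4) = -2(12) = -24
U(5) = -2(-24) = 48
U(6) = -2(48) = -96
Sum = 3 + (-6) + 12 + (-24) + 48 + (-96) = -63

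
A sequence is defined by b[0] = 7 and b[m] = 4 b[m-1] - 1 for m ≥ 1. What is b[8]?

436907

b[1] = 4(7) - 1 = 27
b[2] = 4(27) - 1 = 107
b[3] = 4(107) - 1 = 427
b[4] = 4(427) - 1 = 1707
b[5] = 4(1707) - 1 = 6827
b[6] = 4(6827) - 1 = 27307
b[7] = 4(27307) - 1 = 109227
b[8] = 4(109227) - 1 = 436907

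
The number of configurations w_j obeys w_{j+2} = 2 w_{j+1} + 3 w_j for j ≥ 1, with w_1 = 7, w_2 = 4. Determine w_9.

w_3 = 2·4 + 3·7 = 29
w_4 = 2·29 + 3·4 = 70
w_5 = 2·70 + 3·29 = 227
w_6 = 2·227 + 3·70 = 664
w_7 = 2·664 + 3·227 = 2009
w_8 = 2·2009 + 3·664 = 6010
w_9 = 2·6010 + 3·2009 = 18047

18047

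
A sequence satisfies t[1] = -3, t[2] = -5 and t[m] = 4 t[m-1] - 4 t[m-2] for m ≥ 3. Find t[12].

5120

t[3] = 4(-5) - 4(-3) = -8
t[4] = 4(-8) - 4(-5) = -12
t[5] = 4(-12) - 4(-8) = -16
t[6] = 4(-16) - 4(-12) = -16
t[7] = 4(-16) - 4(-16) = 0
t[8] = 4(0) - 4(-16) = 64
t[9] = 4(64) - 4(0) = 256
t[10] = 4(256) - 4(64) = 768
t[11] = 4(768) - 4(256) = 2048
t[12] = 4(2048) - 4(768) = 5120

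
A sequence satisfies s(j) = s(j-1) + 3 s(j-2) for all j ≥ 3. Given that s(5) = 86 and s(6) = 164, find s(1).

6

Rearranging, s(j-2) = (s(j) - s(j-1)) / 3.
s(4) = (164 - 86) / 3 = 78/3 = 26
s(3) = (86 - 26) / 3 = 60/3 = 20
s(2) = (26 - 20) / 3 = 6/3 = 2
s(1) = (20 - 2) / 3 = 18/3 = 6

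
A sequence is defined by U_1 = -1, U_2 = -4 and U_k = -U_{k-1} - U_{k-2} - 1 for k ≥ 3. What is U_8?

-4

U_3 = -(-4) - (-1) - 1 = 4
U_4 = -4 - (-4) - 1 = -1
U_5 = -(-1) - 4 - 1 = -4
U_6 = -(-4) - (-1) - 1 = 4
U_7 = -4 - (-4) - 1 = -1
U_8 = -(-1) - 4 - 1 = -4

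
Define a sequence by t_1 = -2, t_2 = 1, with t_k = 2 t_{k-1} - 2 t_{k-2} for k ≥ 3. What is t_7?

t_3 = 2*1 - 2*(-2) = 6
t_4 = 2*6 - 2*1 = 10
t_5 = 2*10 - 2*6 = 8
t_6 = 2*8 - 2*10 = -4
t_7 = 2*(-4) - 2*8 = -24

-24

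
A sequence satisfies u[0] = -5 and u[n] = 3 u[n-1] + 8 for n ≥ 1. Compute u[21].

-10460353207

The fixed point is 8/(1 - 3) = -4, so u[n] + 4 = 3(u[n-1] + 4).
Hence u[n] = -1·3^n - 4.
u[21] = -1·3^{21} - 4 = -1·10460353203 - 4 = -10460353207.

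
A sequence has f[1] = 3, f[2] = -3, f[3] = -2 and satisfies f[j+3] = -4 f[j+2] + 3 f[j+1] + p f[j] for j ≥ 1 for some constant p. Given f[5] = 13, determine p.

f[4] = -1 + 3p
f[5] = -2 - 15p
So -2 - 15p = 13, giving p = -1.

-1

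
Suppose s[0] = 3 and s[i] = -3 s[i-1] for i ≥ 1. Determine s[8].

s[1] = -3*3 = -9
s[2] = -3*(-9) = 27
s[3] = -3*27 = -81
s[4] = -3*(-81) = 243
s[5] = -3*243 = -729
s[6] = -3*(-729) = 2187
s[7] = -3*2187 = -6561
s[8] = -3*(-6561) = 19683

19683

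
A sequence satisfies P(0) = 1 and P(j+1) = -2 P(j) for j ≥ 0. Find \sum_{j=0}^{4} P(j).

11

P(1) = -2·1 = -2
P(2) = -2·(-2) = 4
P(3) = -2·4 = -8
P(4) = -2·(-8) = 16
Sum = 1 + (-2) + 4 + (-8) + 16 = 11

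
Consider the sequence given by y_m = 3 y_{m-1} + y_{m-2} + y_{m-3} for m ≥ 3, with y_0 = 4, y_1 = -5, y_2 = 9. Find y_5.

281

y_3 = 3·9 + (-5) + 4 = 26
y_4 = 3·26 + 9 + (-5) = 82
y_5 = 3·82 + 26 + 9 = 281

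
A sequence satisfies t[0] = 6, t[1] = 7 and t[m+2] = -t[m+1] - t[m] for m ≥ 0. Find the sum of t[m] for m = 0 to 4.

t[2] = -7 - 6 = -13
t[3] = -(-13) - 7 = 6
t[4] = -6 - (-13) = 7
Sum = 6 + 7 + (-13) + 6 + 7 = 13

13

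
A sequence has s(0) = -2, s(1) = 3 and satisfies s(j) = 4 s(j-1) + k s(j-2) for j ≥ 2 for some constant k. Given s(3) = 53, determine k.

s(2) = 12 - 2k
s(3) = 48 - 5k
So 48 - 5k = 53, giving k = -1.

-1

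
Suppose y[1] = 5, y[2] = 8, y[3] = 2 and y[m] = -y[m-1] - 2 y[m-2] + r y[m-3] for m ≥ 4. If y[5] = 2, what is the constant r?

-4

y[4] = -18 + 5r
y[5] = 14 + 3r
So 14 + 3r = 2, giving r = -4.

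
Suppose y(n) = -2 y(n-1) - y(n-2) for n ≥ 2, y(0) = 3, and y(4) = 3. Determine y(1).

-3

Let y(1) = z.
y(2) = -3 - 2z
y(3) = 6 + 3z
y(4) = -9 - 4z
So -9 - 4z = 3, giving z = -3.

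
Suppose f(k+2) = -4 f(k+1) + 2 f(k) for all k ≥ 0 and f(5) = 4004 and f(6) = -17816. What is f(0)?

-5

Rearranging, f(k-2) = (f(k) + 4 f(k-1)) / 2.
f(4) = (-17816 + 4(4004)) / 2 = -1800/2 = -900
f(3) = (4004 + 4(-900)) / 2 = 404/2 = 202
f(2) = (-900 + 4(202)) / 2 = -92/2 = -46
f(1) = (202 + 4(-46)) / 2 = 18/2 = 9
f(0) = (-46 + 4(9)) / 2 = -10/2 = -5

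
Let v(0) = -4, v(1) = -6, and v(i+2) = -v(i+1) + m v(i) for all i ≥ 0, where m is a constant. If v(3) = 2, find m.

v(2) = 6 - 4m
v(3) = -6 - 2m
So -6 - 2m = 2, giving m = -4.

-4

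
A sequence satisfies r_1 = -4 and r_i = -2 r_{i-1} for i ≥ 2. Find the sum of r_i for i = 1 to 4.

r_2 = -2*(-4) = 8
r_3 = -2*8 = -16
r_4 = -2*(-16) = 32
Sum = (-4) + 8 + (-16) + 32 = 20

20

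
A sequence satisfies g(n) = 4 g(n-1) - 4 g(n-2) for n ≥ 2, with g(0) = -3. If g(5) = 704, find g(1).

4

Let g(1) = z.
g(2) = 12 + 4z
g(3) = 48 + 12z
g(4) = 144 + 32z
g(5) = 384 + 80z
So 384 + 80z = 704, giving z = 4.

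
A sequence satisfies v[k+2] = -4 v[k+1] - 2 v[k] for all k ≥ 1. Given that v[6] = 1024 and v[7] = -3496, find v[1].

-3

Rearranging, v[k-2] = (v[k] + 4 v[k-1]) / -2.
v[5] = (-3496 + 4(1024)) / -2 = 600/-2 = -300
v[4] = (1024 + 4(-300)) / -2 = -176/-2 = 88
v[3] = (-300 + 4(88)) / -2 = 52/-2 = -26
v[2] = (88 + 4(-26)) / -2 = -16/-2 = 8
v[1] = (-26 + 4(8)) / -2 = 6/-2 = -3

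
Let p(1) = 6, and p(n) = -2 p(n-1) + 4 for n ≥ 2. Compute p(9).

1196

p(2) = -2(6) + 4 = -8
p(3) = -2(-8) + 4 = 20
p(4) = -2(20) + 4 = -36
p(5) = -2(-36) + 4 = 76
p(6) = -2(76) + 4 = -148
p(7) = -2(-148) + 4 = 300
p(8) = -2(300) + 4 = -596
p(9) = -2(-596) + 4 = 1196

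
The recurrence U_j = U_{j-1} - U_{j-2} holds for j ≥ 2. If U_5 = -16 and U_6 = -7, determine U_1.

Rearranging, U_{j-2} = -(U_j - U_{j-1}).
U_4 = -(-7 - (-16)) = -9
U_3 = -(-16 - (-9)) = 7
U_2 = -(-9 - 7) = 16
U_1 = -(7 - 16) = 9

9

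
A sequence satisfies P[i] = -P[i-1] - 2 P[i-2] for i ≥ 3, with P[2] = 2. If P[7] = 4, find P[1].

Let P[1] = v.
P[3] = -2 - 2v
P[4] = -2 + 2v
P[5] = 6 + 2v
P[6] = -2 - 6v
P[7] = -10 + 2v
So -10 + 2v = 4, giving v = 7.

7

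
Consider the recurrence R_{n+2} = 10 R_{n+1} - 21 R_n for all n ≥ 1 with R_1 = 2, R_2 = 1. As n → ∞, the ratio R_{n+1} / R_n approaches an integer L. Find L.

7

The characteristic equation is r^2 - 10r + 21 = 0, which factors as (r - 7)(r - 3) = 0.
So the roots are 7 and 3. Since |7| > |3| and the coefficient of 7^n is non-zero, the ratio tends to 7.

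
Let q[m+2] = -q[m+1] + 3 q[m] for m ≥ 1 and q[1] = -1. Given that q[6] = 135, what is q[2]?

6

Let q[2] = v.
q[3] = -3 - v
q[4] = 3 + 4v
q[5] = -12 - 7v
q[6] = 21 + 19v
So 21 + 19v = 135, giving v = 6.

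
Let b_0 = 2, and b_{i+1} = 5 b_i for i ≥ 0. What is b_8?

b_1 = 5(2) = 10
b_2 = 5(10) = 50
b_3 = 5(50) = 250
b_4 = 5(250) = 1250
b_5 = 5(1250) = 6250
b_6 = 5(6250) = 31250
b_7 = 5(31250) = 156250
b_8 = 5(156250) = 781250

781250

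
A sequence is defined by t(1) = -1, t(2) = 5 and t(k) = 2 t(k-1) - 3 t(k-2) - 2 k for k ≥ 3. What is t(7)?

t(3) = 2*5 - 3*(-1) - 6 = 7
t(4) = 2*7 - 3*5 - 8 = -9
t(5) = 2*(-9) - 3*7 - 10 = -49
t(6) = 2*(-49) - 3*(-9) - 12 = -83
t(7) = 2*(-83) - 3*(-49) - 14 = -33

-33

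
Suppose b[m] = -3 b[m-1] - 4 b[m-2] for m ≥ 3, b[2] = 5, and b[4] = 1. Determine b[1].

Let b[1] = z.
b[3] = -15 - 4z
b[4] = 25 + 12z
So 25 + 12z = 1, giving z = -2.

-2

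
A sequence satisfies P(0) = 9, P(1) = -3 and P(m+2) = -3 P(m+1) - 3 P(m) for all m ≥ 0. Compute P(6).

-243

P(2) = -3(-3) - 3(9) = -18
P(3) = -3(-18) - 3(-3) = 63
P(4) = -3(63) - 3(-18) = -135
P(5) = -3(-135) - 3(63) = 216
P(6) = -3(216) - 3(-135) = -243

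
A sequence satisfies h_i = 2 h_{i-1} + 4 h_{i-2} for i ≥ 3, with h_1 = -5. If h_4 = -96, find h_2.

-7

Let h_2 = x.
h_3 = -20 + 2x
h_4 = -40 + 8x
So -40 + 8x = -96, giving x = -7.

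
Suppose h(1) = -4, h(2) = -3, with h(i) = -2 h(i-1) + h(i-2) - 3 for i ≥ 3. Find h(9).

188

h(3) = -2(-3) + (-4) - 3 = -1
h(4) = -2(-1) + (-3) - 3 = -4
h(5) = -2(-4) + (-1) - 3 = 4
h(6) = -2(4) + (-4) - 3 = -15
h(7) = -2(-15) + 4 - 3 = 31
h(8) = -2(31) + (-15) - 3 = -80
h(9) = -2(-80) + 31 - 3 = 188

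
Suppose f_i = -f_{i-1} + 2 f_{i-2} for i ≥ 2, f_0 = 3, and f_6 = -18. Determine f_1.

Let f_1 = v.
f_2 = 6 - v
f_3 = -6 + 3v
f_4 = 18 - 5v
f_5 = -30 + 11v
f_6 = 66 - 21v
So 66 - 21v = -18, giving v = 4.

4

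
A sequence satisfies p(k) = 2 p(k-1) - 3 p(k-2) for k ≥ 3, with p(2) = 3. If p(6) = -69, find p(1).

Let p(1) = v.
p(3) = 6 - 3v
p(4) = 3 - 6v
p(5) = -12 - 3v
p(6) = -33 + 12v
So -33 + 12v = -69, giving v = -3.

-3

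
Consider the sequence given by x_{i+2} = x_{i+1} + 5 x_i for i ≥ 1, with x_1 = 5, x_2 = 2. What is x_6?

x_3 = 2 + 5(5) = 27
x_4 = 27 + 5(2) = 37
x_5 = 37 + 5(27) = 172
x_6 = 172 + 5(37) = 357

357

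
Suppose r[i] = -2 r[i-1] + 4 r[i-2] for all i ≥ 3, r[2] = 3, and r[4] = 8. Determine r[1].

Let r[1] = x.
r[3] = -6 + 4x
r[4] = 24 - 8x
So 24 - 8x = 8, giving x = 2.

2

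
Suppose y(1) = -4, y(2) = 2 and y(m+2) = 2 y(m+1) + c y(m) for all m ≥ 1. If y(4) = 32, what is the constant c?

-4

y(3) = 4 - 4c
y(4) = 8 - 6c
So 8 - 6c = 32, giving c = -4.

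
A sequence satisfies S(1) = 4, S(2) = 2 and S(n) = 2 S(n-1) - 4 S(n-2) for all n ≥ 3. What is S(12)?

S(3) = 2·2 - 4·4 = -12
S(4) = 2·(-12) - 4·2 = -32
S(5) = 2·(-32) - 4·(-12) = -16
S(6) = 2·(-16) - 4·(-32) = 96
S(7) = 2·96 - 4·(-16) = 256
S(8) = 2·256 - 4·96 = 128
S(9) = 2·128 - 4·256 = -768
S(10) = 2·(-768) - 4·128 = -2048
S(11) = 2·(-2048) - 4·(-768) = -1024
S(12) = 2·(-1024) - 4·(-2048) = 6144

6144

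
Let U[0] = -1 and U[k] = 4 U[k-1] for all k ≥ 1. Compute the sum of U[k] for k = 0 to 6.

-5461

U[1] = 4(-1) = -4
U[2] = 4(-4) = -16
U[3] = 4(-16) = -64
U[4] = 4(-64) = -256
U[5] = 4(-256) = -1024
U[6] = 4(-1024) = -4096
Sum = (-1) + (-4) + (-16) + (-64) + (-256) + (-1024) + (-4096) = -5461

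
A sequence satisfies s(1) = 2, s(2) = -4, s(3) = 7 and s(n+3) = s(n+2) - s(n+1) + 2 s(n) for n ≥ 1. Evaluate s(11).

88

s(4) = 7 - (-4) + 2*2 = 15
s(5) = 15 - 7 + 2*(-4) = 0
s(6) = 0 - 15 + 2*7 = -1
s(7) = (-1) - 0 + 2*15 = 29
s(8) = 29 - (-1) + 2*0 = 30
s(9) = 30 - 29 + 2*(-1) = -1
s(10) = (-1) - 30 + 2*29 = 27
s(11) = 27 - (-1) + 2*30 = 88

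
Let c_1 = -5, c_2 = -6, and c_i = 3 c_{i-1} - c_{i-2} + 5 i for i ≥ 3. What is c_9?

6948

c_3 = 3(-6) - (-5) + 15 = 2
c_4 = 3(2) - (-6) + 20 = 32
c_5 = 3(32) - 2 + 25 = 119
c_6 = 3(119) - 32 + 30 = 355
c_7 = 3(355) - 119 + 35 = 981
c_8 = 3(981) - 355 + 40 = 2628
c_9 = 3(2628) - 981 + 45 = 6948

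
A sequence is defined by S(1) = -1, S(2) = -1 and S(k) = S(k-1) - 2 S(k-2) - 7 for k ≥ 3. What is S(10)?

-31

S(3) = (-1) - 2*(-1) - 7 = -6
S(4) = (-6) - 2*(-1) - 7 = -11
S(5) = (-11) - 2*(-6) - 7 = -6
S(6) = (-6) - 2*(-11) - 7 = 9
S(7) = 9 - 2*(-6) - 7 = 14
S(8) = 14 - 2*9 - 7 = -11
S(9) = (-11) - 2*14 - 7 = -46
S(10) = (-46) - 2*(-11) - 7 = -31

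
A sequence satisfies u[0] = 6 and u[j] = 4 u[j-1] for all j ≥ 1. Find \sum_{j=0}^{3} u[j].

u[1] = 4*6 = 24
u[2] = 4*24 = 96
u[3] = 4*96 = 384
Sum = 6 + 24 + 96 + 384 = 510

510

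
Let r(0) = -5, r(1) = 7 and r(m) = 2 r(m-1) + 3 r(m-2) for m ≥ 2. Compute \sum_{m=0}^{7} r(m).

r(2) = 2(7) + 3(-5) = -1
r(3) = 2(-1) + 3(7) = 19
r(4) = 2(19) + 3(-1) = 35
r(5) = 2(35) + 3(19) = 127
r(6) = 2(127) + 3(35) = 359
r(7) = 2(359) + 3(127) = 1099
Sum = (-5) + 7 + (-1) + 19 + 35 + 127 + 359 + 1099 = 1640

1640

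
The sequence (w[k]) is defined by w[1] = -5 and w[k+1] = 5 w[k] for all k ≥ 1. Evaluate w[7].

w[2] = 5(-5) = -25
w[3] = 5(-25) = -125
w[4] = 5(-125) = -625
w[5] = 5(-625) = -3125
w[6] = 5(-3125) = -15625
w[7] = 5(-15625) = -78125

-78125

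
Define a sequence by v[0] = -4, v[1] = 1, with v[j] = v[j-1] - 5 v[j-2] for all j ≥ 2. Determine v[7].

1121

v[2] = 1 - 5(-4) = 21
v[3] = 21 - 5(1) = 16
v[4] = 16 - 5(21) = -89
v[5] = (-89) - 5(16) = -169
v[6] = (-169) - 5(-89) = 276
v[7] = 276 - 5(-169) = 1121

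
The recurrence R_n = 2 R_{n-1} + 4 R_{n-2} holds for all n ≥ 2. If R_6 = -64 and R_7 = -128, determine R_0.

-5

Rearranging, R_{n-2} = (R_n - 2 R_{n-1}) / 4.
R_5 = (-128 - 2*(-64)) / 4 = 0/4 = 0
R_4 = (-64 - 2*0) / 4 = -64/4 = -16
R_3 = (0 - 2*(-16)) / 4 = 32/4 = 8
R_2 = (-16 - 2*8) / 4 = -32/4 = -8
R_1 = (8 - 2*(-8)) / 4 = 24/4 = 6
R_0 = (-8 - 2*6) / 4 = -20/4 = -5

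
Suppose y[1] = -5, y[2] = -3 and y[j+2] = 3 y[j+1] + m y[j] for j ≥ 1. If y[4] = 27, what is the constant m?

y[3] = -9 - 5m
y[4] = -27 - 18m
So -27 - 18m = 27, giving m = -3.

-3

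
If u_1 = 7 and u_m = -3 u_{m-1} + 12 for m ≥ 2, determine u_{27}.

The fixed point is 12/(1 + 3) = 3, so u_m - 3 = -3(u_{m-1} - 3).
Hence u_m = 4·(-3)^{m-1} + 3.
u_{27} = 4·(-3)^{26} + 3 = 4·2541865828329 + 3 = 10167463313319.

10167463313319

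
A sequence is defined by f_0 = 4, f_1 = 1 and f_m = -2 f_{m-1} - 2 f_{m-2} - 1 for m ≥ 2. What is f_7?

-77

f_2 = -2·1 - 2·4 - 1 = -11
f_3 = -2·(-11) - 2·1 - 1 = 19
f_4 = -2·19 - 2·(-11) - 1 = -17
f_5 = -2·(-17) - 2·19 - 1 = -5
f_6 = -2·(-5) - 2·(-17) - 1 = 43
f_7 = -2·43 - 2·(-5) - 1 = -77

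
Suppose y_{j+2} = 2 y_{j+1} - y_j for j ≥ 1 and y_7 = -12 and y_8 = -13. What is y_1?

Rearranging, y_{j-2} = -(y_j - 2 y_{j-1}).
y_6 = -(-13 - 2*(-12)) = -11
y_5 = -(-12 - 2*(-11)) = -10
y_4 = -(-11 - 2*(-10)) = -9
y_3 = -(-10 - 2*(-9)) = -8
y_2 = -(-9 - 2*(-8)) = -7
y_1 = -(-8 - 2*(-7)) = -6

-6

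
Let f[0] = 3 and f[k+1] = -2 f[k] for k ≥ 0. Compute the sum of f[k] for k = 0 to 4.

f[1] = -2(3) = -6
f[2] = -2(-6) = 12
f[3] = -2(12) = -24
f[4] = -2(-24) = 48
Sum = 3 + (-6) + 12 + (-24) + 48 = 33

33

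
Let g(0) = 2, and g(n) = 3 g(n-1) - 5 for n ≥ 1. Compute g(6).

-362

g(1) = 3*2 - 5 = 1
g(2) = 3*1 - 5 = -2
g(3) = 3*(-2) - 5 = -11
g(4) = 3*(-11) - 5 = -38
g(5) = 3*(-38) - 5 = -119
g(6) = 3*(-119) - 5 = -362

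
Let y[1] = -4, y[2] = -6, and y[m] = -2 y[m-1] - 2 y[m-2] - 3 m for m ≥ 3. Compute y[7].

-59

y[3] = -2(-6) - 2(-4) - 9 = 11
y[4] = -2(11) - 2(-6) - 12 = -22
y[5] = -2(-22) - 2(11) - 15 = 7
y[6] = -2(7) - 2(-22) - 18 = 12
y[7] = -2(12) - 2(7) - 21 = -59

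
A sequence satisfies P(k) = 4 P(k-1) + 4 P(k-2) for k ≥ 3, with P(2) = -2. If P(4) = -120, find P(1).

Let P(1) = v.
P(3) = -8 + 4v
P(4) = -40 + 16v
So -40 + 16v = -120, giving v = -5.

-5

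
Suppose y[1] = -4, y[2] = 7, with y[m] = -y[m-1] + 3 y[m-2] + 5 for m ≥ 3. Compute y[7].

-428

y[3] = -7 + 3·(-4) + 5 = -14
y[4] = -(-14) + 3·7 + 5 = 40
y[5] = -40 + 3·(-14) + 5 = -77
y[6] = -(-77) + 3·40 + 5 = 202
y[7] = -202 + 3·(-77) + 5 = -428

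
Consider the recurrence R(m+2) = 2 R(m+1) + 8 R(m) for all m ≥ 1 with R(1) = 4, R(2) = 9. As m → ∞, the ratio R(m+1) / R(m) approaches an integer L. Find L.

4

The characteristic equation is r^2 - 2r - 8 = 0, which factors as (r - 4)(r + 2) = 0.
So the roots are 4 and -2. Since |4| > |-2| and the coefficient of 4^m is non-zero, the ratio tends to 4.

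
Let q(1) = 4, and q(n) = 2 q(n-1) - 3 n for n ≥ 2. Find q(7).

-293

q(2) = 2·4 - 6 = 2
q(3) = 2·2 - 9 = -5
q(4) = 2·(-5) - 12 = -22
q(5) = 2·(-22) - 15 = -59
q(6) = 2·(-59) - 18 = -136
q(7) = 2·(-136) - 21 = -293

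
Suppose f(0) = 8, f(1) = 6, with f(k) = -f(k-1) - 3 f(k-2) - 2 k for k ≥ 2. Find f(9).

-1418

f(2) = -6 - 3(8) - 4 = -34
f(3) = -(-34) - 3(6) - 6 = 10
f(4) = -10 - 3(-34) - 8 = 84
f(5) = -84 - 3(10) - 10 = -124
f(6) = -(-124) - 3(84) - 12 = -140
f(7) = -(-140) - 3(-124) - 14 = 498
f(8) = -498 - 3(-140) - 16 = -94
f(9) = -(-94) - 3(498) - 18 = -1418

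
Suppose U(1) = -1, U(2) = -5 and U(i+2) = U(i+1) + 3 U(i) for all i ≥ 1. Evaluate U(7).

-257

U(3) = (-5) + 3*(-1) = -8
U(4) = (-8) + 3*(-5) = -23
U(5) = (-23) + 3*(-8) = -47
U(6) = (-47) + 3*(-23) = -116
U(7) = (-116) + 3*(-47) = -257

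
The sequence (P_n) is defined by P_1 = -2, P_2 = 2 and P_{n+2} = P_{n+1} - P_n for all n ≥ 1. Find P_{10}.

P_3 = 2 - (-2) = 4
P_4 = 4 - 2 = 2
P_5 = 2 - 4 = -2
P_6 = (-2) - 2 = -4
P_7 = (-4) - (-2) = -2
P_8 = (-2) - (-4) = 2
P_9 = 2 - (-2) = 4
P_{10} = 4 - 2 = 2

2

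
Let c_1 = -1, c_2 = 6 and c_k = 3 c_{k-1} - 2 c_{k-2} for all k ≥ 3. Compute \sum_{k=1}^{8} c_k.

1721

c_3 = 3*6 - 2*(-1) = 20
c_4 = 3*20 - 2*6 = 48
c_5 = 3*48 - 2*20 = 104
c_6 = 3*104 - 2*48 = 216
c_7 = 3*216 - 2*104 = 440
c_8 = 3*440 - 2*216 = 888
Sum = (-1) + 6 + 20 + 48 + 104 + 216 + 440 + 888 = 1721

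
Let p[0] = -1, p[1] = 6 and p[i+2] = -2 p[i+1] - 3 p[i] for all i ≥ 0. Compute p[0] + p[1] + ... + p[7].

p[2] = -2(6) - 3(-1) = -9
p[3] = -2(-9) - 3(6) = 0
p[4] = -2(0) - 3(-9) = 27
p[5] = -2(27) - 3(0) = -54
p[6] = -2(-54) - 3(27) = 27
p[7] = -2(27) - 3(-54) = 108
Sum = (-1) + 6 + (-9) + 0 + 27 + (-54) + 27 + 108 = 104

104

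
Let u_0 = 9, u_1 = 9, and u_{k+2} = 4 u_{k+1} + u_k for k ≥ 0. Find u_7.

u_2 = 4(9) + 9 = 45
u_3 = 4(45) + 9 = 189
u_4 = 4(189) + 45 = 801
u_5 = 4(801) + 189 = 3393
u_6 = 4(3393) + 801 = 14373
u_7 = 4(14373) + 3393 = 60885

60885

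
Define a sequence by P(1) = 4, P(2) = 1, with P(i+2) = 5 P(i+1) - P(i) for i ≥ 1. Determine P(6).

P(3) = 5(1) - 4 = 1
P(4) = 5(1) - 1 = 4
P(5) = 5(4) - 1 = 19
P(6) = 5(19) - 4 = 91

91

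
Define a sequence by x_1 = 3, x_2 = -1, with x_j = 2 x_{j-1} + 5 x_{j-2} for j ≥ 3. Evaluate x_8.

x_3 = 2(-1) + 5(3) = 13
x_4 = 2(13) + 5(-1) = 21
x_5 = 2(21) + 5(13) = 107
x_6 = 2(107) + 5(21) = 319
x_7 = 2(319) + 5(107) = 1173
x_8 = 2(1173) + 5(319) = 3941

3941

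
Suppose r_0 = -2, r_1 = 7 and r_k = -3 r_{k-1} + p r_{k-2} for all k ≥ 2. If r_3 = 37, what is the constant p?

r_2 = -21 - 2p
r_3 = 63 + 13p
So 63 + 13p = 37, giving p = -2.

-2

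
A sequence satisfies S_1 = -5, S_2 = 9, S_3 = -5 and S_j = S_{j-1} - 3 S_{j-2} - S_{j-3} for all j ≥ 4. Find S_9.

S_4 = (-5) - 3*9 - (-5) = -27
S_5 = (-27) - 3*(-5) - 9 = -21
S_6 = (-21) - 3*(-27) - (-5) = 65
S_7 = 65 - 3*(-21) - (-27) = 155
S_8 = 155 - 3*65 - (-21) = -19
S_9 = (-19) - 3*155 - 65 = -549

-549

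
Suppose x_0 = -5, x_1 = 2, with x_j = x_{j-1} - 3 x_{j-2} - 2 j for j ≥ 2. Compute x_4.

-46

x_2 = 2 - 3(-5) - 4 = 13
x_3 = 13 - 3(2) - 6 = 1
x_4 = 1 - 3(13) - 8 = -46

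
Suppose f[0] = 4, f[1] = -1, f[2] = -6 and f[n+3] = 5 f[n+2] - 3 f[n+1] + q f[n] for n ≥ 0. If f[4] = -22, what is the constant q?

5

f[3] = -27 + 4q
f[4] = -117 + 19q
So -117 + 19q = -22, giving q = 5.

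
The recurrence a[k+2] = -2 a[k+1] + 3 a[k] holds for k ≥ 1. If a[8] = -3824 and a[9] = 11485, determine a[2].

-2

Rearranging, a[k-2] = (a[k] + 2 a[k-1]) / 3.
a[7] = (11485 + 2·(-3824)) / 3 = 3837/3 = 1279
a[6] = (-3824 + 2·1279) / 3 = -1266/3 = -422
a[5] = (1279 + 2·(-422)) / 3 = 435/3 = 145
a[4] = (-422 + 2·145) / 3 = -132/3 = -44
a[3] = (145 + 2·(-44)) / 3 = 57/3 = 19
a[2] = (-44 + 2·19) / 3 = -6/3 = -2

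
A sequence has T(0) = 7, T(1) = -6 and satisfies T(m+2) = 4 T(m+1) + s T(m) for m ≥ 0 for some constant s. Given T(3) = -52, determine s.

T(2) = -24 + 7s
T(3) = -96 + 22s
So -96 + 22s = -52, giving s = 2.

2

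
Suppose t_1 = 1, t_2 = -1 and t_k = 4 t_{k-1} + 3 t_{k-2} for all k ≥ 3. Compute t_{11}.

-313537

t_3 = 4·(-1) + 3·1 = -1
t_4 = 4·(-1) + 3·(-1) = -7
t_5 = 4·(-7) + 3·(-1) = -31
t_6 = 4·(-31) + 3·(-7) = -145
t_7 = 4·(-145) + 3·(-31) = -673
t_8 = 4·(-673) + 3·(-145) = -3127
t_9 = 4·(-3127) + 3·(-673) = -14527
t_{10} = 4·(-14527) + 3·(-3127) = -67489
t_{11} = 4·(-67489) + 3·(-14527) = -313537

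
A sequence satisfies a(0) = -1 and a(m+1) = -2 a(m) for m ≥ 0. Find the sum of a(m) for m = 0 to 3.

5

a(1) = -2*(-1) = 2
a(2) = -2*2 = -4
a(3) = -2*(-4) = 8
Sum = (-1) + 2 + (-4) + 8 = 5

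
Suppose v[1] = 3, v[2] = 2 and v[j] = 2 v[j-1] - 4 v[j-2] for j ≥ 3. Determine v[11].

v[3] = 2·2 - 4·3 = -8
v[4] = 2·(-8) - 4·2 = -24
v[5] = 2·(-24) - 4·(-8) = -16
v[6] = 2·(-16) - 4·(-24) = 64
v[7] = 2·64 - 4·(-16) = 192
v[8] = 2·192 - 4·64 = 128
v[9] = 2·128 - 4·192 = -512
v[10] = 2·(-512) - 4·128 = -1536
v[11] = 2·(-1536) - 4·(-512) = -1024

-1024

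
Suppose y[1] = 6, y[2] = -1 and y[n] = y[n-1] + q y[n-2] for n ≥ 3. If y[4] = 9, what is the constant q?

y[3] = -1 + 6q
y[4] = -1 + 5q
So -1 + 5q = 9, giving q = 2.

2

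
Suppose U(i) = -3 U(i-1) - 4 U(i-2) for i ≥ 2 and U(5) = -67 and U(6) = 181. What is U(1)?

Rearranging, U(i-2) = (U(i) + 3 U(i-1)) / -4.
U(4) = (181 + 3·(-67)) / -4 = -20/-4 = 5
U(3) = (-67 + 3·5) / -4 = -52/-4 = 13
U(2) = (5 + 3·13) / -4 = 44/-4 = -11
U(1) = (13 + 3·(-11)) / -4 = -20/-4 = 5

5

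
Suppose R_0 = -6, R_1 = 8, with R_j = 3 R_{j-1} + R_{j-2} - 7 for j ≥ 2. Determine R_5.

345

R_2 = 3*8 + (-6) - 7 = 11
R_3 = 3*11 + 8 - 7 = 34
R_4 = 3*34 + 11 - 7 = 106
R_5 = 3*106 + 34 - 7 = 345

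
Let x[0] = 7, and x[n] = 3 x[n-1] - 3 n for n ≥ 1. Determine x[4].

x[1] = 3*7 - 3 = 18
x[2] = 3*18 - 6 = 48
x[3] = 3*48 - 9 = 135
x[4] = 3*135 - 12 = 393

393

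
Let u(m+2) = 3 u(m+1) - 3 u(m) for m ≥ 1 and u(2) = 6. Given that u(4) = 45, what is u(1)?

Let u(1) = w.
u(3) = 18 - 3w
u(4) = 36 - 9w
So 36 - 9w = 45, giving w = -1.

-1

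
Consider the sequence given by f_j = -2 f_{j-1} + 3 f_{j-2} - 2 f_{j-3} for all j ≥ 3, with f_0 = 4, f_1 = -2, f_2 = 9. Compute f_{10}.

f_3 = -2*9 + 3*(-2) - 2*4 = -32
f_4 = -2*(-32) + 3*9 - 2*(-2) = 95
f_5 = -2*95 + 3*(-32) - 2*9 = -304
f_6 = -2*(-304) + 3*95 - 2*(-32) = 957
f_7 = -2*957 + 3*(-304) - 2*95 = -3016
f_8 = -2*(-3016) + 3*957 - 2*(-304) = 9511
f_9 = -2*9511 + 3*(-3016) - 2*957 = -29984
f_{10} = -2*(-29984) + 3*9511 - 2*(-3016) = 94533

94533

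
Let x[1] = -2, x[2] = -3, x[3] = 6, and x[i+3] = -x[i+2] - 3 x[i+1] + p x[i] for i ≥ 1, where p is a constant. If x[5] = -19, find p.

-2

x[4] = 3 - 2p
x[5] = -21 - p
So -21 - p = -19, giving p = -2.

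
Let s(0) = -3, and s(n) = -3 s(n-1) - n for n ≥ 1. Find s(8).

s(1) = -3(-3) - 1 = 8
s(2) = -3(8) - 2 = -26
s(3) = -3(-26) - 3 = 75
s(4) = -3(75) - 4 = -229
s(5) = -3(-229) - 5 = 682
s(6) = -3(682) - 6 = -2052
s(7) = -3(-2052) - 7 = 6149
s(8) = -3(6149) - 8 = -18455

-18455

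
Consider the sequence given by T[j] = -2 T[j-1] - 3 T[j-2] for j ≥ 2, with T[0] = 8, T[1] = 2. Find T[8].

-424

T[2] = -2·2 - 3·8 = -28
T[3] = -2·(-28) - 3·2 = 50
T[4] = -2·50 - 3·(-28) = -16
T[5] = -2·(-16) - 3·50 = -118
T[6] = -2·(-118) - 3·(-16) = 284
T[7] = -2·284 - 3·(-118) = -214
T[8] = -2·(-214) - 3·284 = -424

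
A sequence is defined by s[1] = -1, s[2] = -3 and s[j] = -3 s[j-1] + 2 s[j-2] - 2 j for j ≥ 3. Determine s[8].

-2157

s[3] = -3(-3) + 2(-1) - 6 = 1
s[4] = -3(1) + 2(-3) - 8 = -17
s[5] = -3(-17) + 2(1) - 10 = 43
s[6] = -3(43) + 2(-17) - 12 = -175
s[7] = -3(-175) + 2(43) - 14 = 597
s[8] = -3(597) + 2(-175) - 16 = -2157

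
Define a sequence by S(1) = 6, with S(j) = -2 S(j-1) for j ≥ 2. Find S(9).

1536

S(2) = -2(6) = -12
S(3) = -2(-12) = 24
S(4) = -2(24) = -48
S(5) = -2(-48) = 96
S(6) = -2(96) = -192
S(7) = -2(-192) = 384
S(8) = -2(384) = -768
S(9) = -2(-768) = 1536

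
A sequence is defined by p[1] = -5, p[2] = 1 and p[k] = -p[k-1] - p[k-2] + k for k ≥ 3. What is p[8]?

3

p[3] = -1 - (-5) + 3 = 7
p[4] = -7 - 1 + 4 = -4
p[5] = -(-4) - 7 + 5 = 2
p[6] = -2 - (-4) + 6 = 8
p[7] = -8 - 2 + 7 = -3
p[8] = -(-3) - 8 + 8 = 3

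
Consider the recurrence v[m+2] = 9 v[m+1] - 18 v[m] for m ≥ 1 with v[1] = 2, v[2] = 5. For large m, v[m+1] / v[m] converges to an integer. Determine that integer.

The characteristic equation is r^2 - 9r + 18 = 0, which factors as (r - 6)(r - 3) = 0.
So the roots are 6 and 3. Since |6| > |3| and the coefficient of 6^m is non-zero, the ratio tends to 6.

6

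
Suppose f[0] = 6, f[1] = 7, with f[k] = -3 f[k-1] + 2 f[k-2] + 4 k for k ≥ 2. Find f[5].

297

f[2] = -3·7 + 2·6 + 8 = -1
f[3] = -3·(-1) + 2·7 + 12 = 29
f[4] = -3·29 + 2·(-1) + 16 = -73
f[5] = -3·(-73) + 2·29 + 20 = 297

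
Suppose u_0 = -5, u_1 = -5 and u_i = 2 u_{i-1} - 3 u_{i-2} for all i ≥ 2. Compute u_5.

u_2 = 2·(-5) - 3·(-5) = 5
u_3 = 2·5 - 3·(-5) = 25
u_4 = 2·25 - 3·5 = 35
u_5 = 2·35 - 3·25 = -5

-5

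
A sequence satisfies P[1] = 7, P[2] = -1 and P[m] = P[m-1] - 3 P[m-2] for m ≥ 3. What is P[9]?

-238

P[3] = (-1) - 3*7 = -22
P[4] = (-22) - 3*(-1) = -19
P[5] = (-19) - 3*(-22) = 47
P[6] = 47 - 3*(-19) = 104
P[7] = 104 - 3*47 = -37
P[8] = (-37) - 3*104 = -349
P[9] = (-349) - 3*(-37) = -238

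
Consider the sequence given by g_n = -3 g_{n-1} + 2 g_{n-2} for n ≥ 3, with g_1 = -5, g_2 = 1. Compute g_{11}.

g_3 = -3*1 + 2*(-5) = -13
g_4 = -3*(-13) + 2*1 = 41
g_5 = -3*41 + 2*(-13) = -149
g_6 = -3*(-149) + 2*41 = 529
g_7 = -3*529 + 2*(-149) = -1885
g_8 = -3*(-1885) + 2*529 = 6713
g_9 = -3*6713 + 2*(-1885) = -23909
g_{10} = -3*(-23909) + 2*6713 = 85153
g_{11} = -3*85153 + 2*(-23909) = -303277

-303277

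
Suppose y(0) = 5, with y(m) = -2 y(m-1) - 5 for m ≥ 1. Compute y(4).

y(1) = -2·5 - 5 = -15
y(2) = -2·(-15) - 5 = 25
y(3) = -2·25 - 5 = -55
y(4) = -2·(-55) - 5 = 105

105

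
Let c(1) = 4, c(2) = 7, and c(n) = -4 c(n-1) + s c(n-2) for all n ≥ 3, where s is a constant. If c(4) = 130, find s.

c(3) = -28 + 4s
c(4) = 112 - 9s
So 112 - 9s = 130, giving s = -2.

-2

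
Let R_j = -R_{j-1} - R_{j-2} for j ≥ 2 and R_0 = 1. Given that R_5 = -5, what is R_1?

Let R_1 = w.
R_2 = -1 - w
R_3 = 1
R_4 = w
R_5 = -1 - w
So -1 - w = -5, giving w = 4.

4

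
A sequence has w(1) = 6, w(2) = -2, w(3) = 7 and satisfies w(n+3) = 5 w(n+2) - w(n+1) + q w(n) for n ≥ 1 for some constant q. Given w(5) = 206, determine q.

w(4) = 37 + 6q
w(5) = 178 + 28q
So 178 + 28q = 206, giving q = 1.

1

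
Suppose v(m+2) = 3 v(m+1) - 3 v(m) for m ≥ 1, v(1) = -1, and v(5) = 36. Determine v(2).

2

Let v(2) = z.
v(3) = 3 + 3z
v(4) = 9 + 6z
v(5) = 18 + 9z
So 18 + 9z = 36, giving z = 2.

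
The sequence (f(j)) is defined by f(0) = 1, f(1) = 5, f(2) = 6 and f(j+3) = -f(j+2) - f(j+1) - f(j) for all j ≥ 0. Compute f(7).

-12

f(3) = -6 - 5 - 1 = -12
f(4) = -(-12) - 6 - 5 = 1
f(5) = -1 - (-12) - 6 = 5
f(6) = -5 - 1 - (-12) = 6
f(7) = -6 - 5 - 1 = -12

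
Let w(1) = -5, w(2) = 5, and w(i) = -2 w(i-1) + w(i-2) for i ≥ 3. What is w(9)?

w(3) = -2·5 + (-5) = -15
w(4) = -2·(-15) + 5 = 35
w(5) = -2·35 + (-15) = -85
w(6) = -2·(-85) + 35 = 205
w(7) = -2·205 + (-85) = -495
w(8) = -2·(-495) + 205 = 1195
w(9) = -2·1195 + (-495) = -2885

-2885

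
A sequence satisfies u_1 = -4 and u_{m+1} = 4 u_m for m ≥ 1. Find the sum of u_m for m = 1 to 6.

-5460

u_2 = 4*(-4) = -16
u_3 = 4*(-16) = -64
u_4 = 4*(-64) = -256
u_5 = 4*(-256) = -1024
u_6 = 4*(-1024) = -4096
Sum = (-4) + (-16) + (-64) + (-256) + (-1024) + (-4096) = -5460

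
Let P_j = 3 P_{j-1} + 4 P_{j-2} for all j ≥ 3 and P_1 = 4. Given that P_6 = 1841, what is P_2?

5

Let P_2 = w.
P_3 = 16 + 3w
P_4 = 48 + 13w
P_5 = 208 + 51w
P_6 = 816 + 205w
So 816 + 205w = 1841, giving w = 5.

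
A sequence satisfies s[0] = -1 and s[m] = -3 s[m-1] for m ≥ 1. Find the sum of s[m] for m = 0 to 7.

s[1] = -3(-1) = 3
s[2] = -3(3) = -9
s[3] = -3(-9) = 27
s[4] = -3(27) = -81
s[5] = -3(-81) = 243
s[6] = -3(243) = -729
s[7] = -3(-729) = 2187
Sum = (-1) + 3 + (-9) + 27 + (-81) + 243 + (-729) + 2187 = 1640

1640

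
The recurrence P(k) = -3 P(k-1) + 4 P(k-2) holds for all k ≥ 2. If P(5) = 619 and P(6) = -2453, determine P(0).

Rearranging, P(k-2) = (P(k) + 3 P(k-1)) / 4.
P(4) = (-2453 + 3*619) / 4 = -596/4 = -149
P(3) = (619 + 3*(-149)) / 4 = 172/4 = 43
P(2) = (-149 + 3*43) / 4 = -20/4 = -5
P(1) = (43 + 3*(-5)) / 4 = 28/4 = 7
P(0) = (-5 + 3*7) / 4 = 16/4 = 4

4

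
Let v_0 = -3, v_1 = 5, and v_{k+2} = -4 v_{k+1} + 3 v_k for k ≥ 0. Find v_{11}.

v_2 = -4*5 + 3*(-3) = -29
v_3 = -4*(-29) + 3*5 = 131
v_4 = -4*131 + 3*(-29) = -611
v_5 = -4*(-611) + 3*131 = 2837
v_6 = -4*2837 + 3*(-611) = -13181
v_7 = -4*(-13181) + 3*2837 = 61235
v_8 = -4*61235 + 3*(-13181) = -284483
v_9 = -4*(-284483) + 3*61235 = 1321637
v_{10} = -4*1321637 + 3*(-284483) = -6139997
v_{11} = -4*(-6139997) + 3*1321637 = 28524899

28524899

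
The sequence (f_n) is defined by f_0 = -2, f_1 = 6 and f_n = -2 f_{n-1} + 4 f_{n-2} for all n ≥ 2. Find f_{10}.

-238592

f_2 = -2·6 + 4·(-2) = -20
f_3 = -2·(-20) + 4·6 = 64
f_4 = -2·64 + 4·(-20) = -208
f_5 = -2·(-208) + 4·64 = 672
f_6 = -2·672 + 4·(-208) = -2176
f_7 = -2·(-2176) + 4·672 = 7040
f_8 = -2·7040 + 4·(-2176) = -22784
f_9 = -2·(-22784) + 4·7040 = 73728
f_{10} = -2·73728 + 4·(-22784) = -238592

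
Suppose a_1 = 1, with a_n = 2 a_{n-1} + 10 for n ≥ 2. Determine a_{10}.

5622

a_2 = 2(1) + 10 = 12
a_3 = 2(12) + 10 = 34
a_4 = 2(34) + 10 = 78
a_5 = 2(78) + 10 = 166
a_6 = 2(166) + 10 = 342
a_7 = 2(342) + 10 = 694
a_8 = 2(694) + 10 = 1398
a_9 = 2(1398) + 10 = 2806
a_{10} = 2(2806) + 10 = 5622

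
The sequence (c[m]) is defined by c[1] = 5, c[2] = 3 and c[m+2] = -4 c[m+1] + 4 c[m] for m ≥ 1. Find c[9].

59648

c[3] = -4*3 + 4*5 = 8
c[4] = -4*8 + 4*3 = -20
c[5] = -4*(-20) + 4*8 = 112
c[6] = -4*112 + 4*(-20) = -528
c[7] = -4*(-528) + 4*112 = 2560
c[8] = -4*2560 + 4*(-528) = -12352
c[9] = -4*(-12352) + 4*2560 = 59648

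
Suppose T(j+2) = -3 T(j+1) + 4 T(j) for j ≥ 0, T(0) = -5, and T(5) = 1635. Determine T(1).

3

Let T(1) = x.
T(2) = -20 - 3x
T(3) = 60 + 13x
T(4) = -260 - 51x
T(5) = 1020 + 205x
So 1020 + 205x = 1635, giving x = 3.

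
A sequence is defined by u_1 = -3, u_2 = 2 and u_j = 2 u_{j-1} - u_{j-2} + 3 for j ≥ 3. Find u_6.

52

u_3 = 2·2 - (-3) + 3 = 10
u_4 = 2·10 - 2 + 3 = 21
u_5 = 2·21 - 10 + 3 = 35
u_6 = 2·35 - 21 + 3 = 52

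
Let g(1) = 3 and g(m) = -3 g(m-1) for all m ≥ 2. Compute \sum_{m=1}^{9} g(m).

14763

g(2) = -3·3 = -9
g(3) = -3·(-9) = 27
g(4) = -3·27 = -81
g(5) = -3·(-81) = 243
g(6) = -3·243 = -729
g(7) = -3·(-729) = 2187
g(8) = -3·2187 = -6561
g(9) = -3·(-6561) = 19683
Sum = 3 + (-9) + 27 + (-81) + 243 + (-729) + 2187 + (-6561) + 19683 = 14763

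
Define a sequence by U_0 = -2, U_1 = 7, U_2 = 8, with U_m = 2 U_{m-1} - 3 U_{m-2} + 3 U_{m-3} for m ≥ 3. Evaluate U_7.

U_3 = 2*8 - 3*7 + 3*(-2) = -11
U_4 = 2*(-11) - 3*8 + 3*7 = -25
U_5 = 2*(-25) - 3*(-11) + 3*8 = 7
U_6 = 2*7 - 3*(-25) + 3*(-11) = 56
U_7 = 2*56 - 3*7 + 3*(-25) = 16

16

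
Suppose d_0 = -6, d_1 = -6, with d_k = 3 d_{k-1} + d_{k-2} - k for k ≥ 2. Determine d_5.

-965

d_2 = 3(-6) + (-6) - 2 = -26
d_3 = 3(-26) + (-6) - 3 = -87
d_4 = 3(-87) + (-26) - 4 = -291
d_5 = 3(-291) + (-87) - 5 = -965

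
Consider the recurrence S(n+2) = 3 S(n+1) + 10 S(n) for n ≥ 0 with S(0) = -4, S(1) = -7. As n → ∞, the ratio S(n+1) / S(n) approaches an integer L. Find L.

The characteristic equation is r^2 - 3r - 10 = 0, which factors as (r - 5)(r + 2) = 0.
So the roots are 5 and -2. Since |5| > |-2| and the coefficient of 5^n is non-zero, the ratio tends to 5.

5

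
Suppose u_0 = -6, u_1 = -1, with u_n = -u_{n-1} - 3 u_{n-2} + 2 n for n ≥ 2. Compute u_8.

u_2 = -(-1) - 3*(-6) + 4 = 23
u_3 = -23 - 3*(-1) + 6 = -14
u_4 = -(-14) - 3*23 + 8 = -47
u_5 = -(-47) - 3*(-14) + 10 = 99
u_6 = -99 - 3*(-47) + 12 = 54
u_7 = -54 - 3*99 + 14 = -337
u_8 = -(-337) - 3*54 + 16 = 191

191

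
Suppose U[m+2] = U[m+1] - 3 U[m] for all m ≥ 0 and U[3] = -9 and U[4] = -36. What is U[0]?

Rearranging, U[m-2] = (U[m] - U[m-1]) / -3.
U[2] = (-36 - (-9)) / -3 = -27/-3 = 9
U[1] = (-9 - 9) / -3 = -18/-3 = 6
U[0] = (9 - 6) / -3 = 3/-3 = -1

-1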